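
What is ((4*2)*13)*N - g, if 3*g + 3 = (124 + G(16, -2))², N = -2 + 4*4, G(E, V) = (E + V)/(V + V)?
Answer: -40597/12 ≈ -3383.1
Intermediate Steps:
G(E, V) = (E + V)/(2*V) (G(E, V) = (E + V)/((2*V)) = (E + V)*(1/(2*V)) = (E + V)/(2*V))
N = 14 (N = -2 + 16 = 14)
g = 58069/12 (g = -1 + (124 + (½)*(16 - 2)/(-2))²/3 = -1 + (124 + (½)*(-½)*14)²/3 = -1 + (124 - 7/2)²/3 = -1 + (241/2)²/3 = -1 + (⅓)*(58081/4) = -1 + 58081/12 = 58069/12 ≈ 4839.1)
((4*2)*13)*N - g = ((4*2)*13)*14 - 1*58069/12 = (8*13)*14 - 58069/12 = 104*14 - 58069/12 = 1456 - 58069/12 = -40597/12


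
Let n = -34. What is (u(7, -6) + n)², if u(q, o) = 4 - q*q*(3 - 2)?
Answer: 6241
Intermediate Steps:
u(q, o) = 4 - q² (u(q, o) = 4 - q*q*1 = 4 - q*q = 4 - q²)
(u(7, -6) + n)² = ((4 - 1*7²) - 34)² = ((4 - 1*49) - 34)² = ((4 - 49) - 34)² = (-45 - 34)² = (-79)² = 6241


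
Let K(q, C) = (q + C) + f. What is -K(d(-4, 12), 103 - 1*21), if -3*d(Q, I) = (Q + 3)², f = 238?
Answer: -959/3 ≈ -319.67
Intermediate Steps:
d(Q, I) = -(3 + Q)²/3 (d(Q, I) = -(Q + 3)²/3 = -(3 + Q)²/3)
K(q, C) = 238 + C + q (K(q, C) = (q + C) + 238 = (C + q) + 238 = 238 + C + q)
-K(d(-4, 12), 103 - 1*21) = -(238 + (103 - 1*21) - (3 - 4)²/3) = -(238 + (103 - 21) - ⅓*(-1)²) = -(238 + 82 - ⅓*1) = -(238 + 82 - ⅓) = -1*959/3 = -959/3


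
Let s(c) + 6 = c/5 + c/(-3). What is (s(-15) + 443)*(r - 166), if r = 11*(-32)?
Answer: -227402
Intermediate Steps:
r = -352
s(c) = -6 - 2*c/15 (s(c) = -6 + (c/5 + c/(-3)) = -6 + (c*(⅕) + c*(-⅓)) = -6 + (c/5 - c/3) = -6 - 2*c/15)
(s(-15) + 443)*(r - 166) = ((-6 - 2/15*(-15)) + 443)*(-352 - 166) = ((-6 + 2) + 443)*(-518) = (-4 + 443)*(-518) = 439*(-518) = -227402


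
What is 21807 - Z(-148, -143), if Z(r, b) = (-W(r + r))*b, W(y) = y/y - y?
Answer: -20664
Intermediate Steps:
W(y) = 1 - y
Z(r, b) = b*(-1 + 2*r) (Z(r, b) = (-(1 - (r + r)))*b = (-(1 - 2*r))*b = (-1 + 2*r)*b = b*(-1 + 2*r))
21807 - Z(-148, -143) = 21807 - (-143)*(-1 + 2*(-148)) = 21807 - (-143)*(-1 - 296) = 21807 - (-143)*(-297) = 21807 - 1*42471 = 21807 - 42471 = -20664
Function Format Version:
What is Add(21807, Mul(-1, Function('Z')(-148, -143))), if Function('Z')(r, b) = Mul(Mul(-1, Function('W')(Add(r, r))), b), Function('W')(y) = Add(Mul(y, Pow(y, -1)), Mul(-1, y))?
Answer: -20664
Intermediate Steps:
Function('W')(y) = Add(1, Mul(-1, y))
Function('Z')(r, b) = Mul(b, Add(-1, Mul(2, r))) (Function('Z')(r, b) = Mul(Mul(-1, Add(1, Mul(-1, Add(r, r)))), b) = Mul(Mul(-1, Add(1, Mul(-1, Mul(2, r)))), b) = Mul(Mul(-1, Add(1, Mul(-2, r))), b) = Mul(Add(-1, Mul(2, r)), b) = Mul(b, Add(-1, Mul(2, r))))
Add(21807, Mul(-1, Function('Z')(-148, -143))) = Add(21807, Mul(-1, Mul(-143, Add(-1, Mul(2, -148))))) = Add(21807, Mul(-1, Mul(-143, Add(-1, -296)))) = Add(21807, Mul(-1, Mul(-143, -297))) = Add(21807, Mul(-1, 42471)) = Add(21807, -42471) = -20664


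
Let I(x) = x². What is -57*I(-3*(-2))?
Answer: -2052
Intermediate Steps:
-57*I(-3*(-2)) = -57*(-3*(-2))² = -57*6² = -57*36 = -2052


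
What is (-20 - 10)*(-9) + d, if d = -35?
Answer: 235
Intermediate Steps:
(-20 - 10)*(-9) + d = (-20 - 10)*(-9) - 35 = -30*(-9) - 35 = 270 - 35 = 235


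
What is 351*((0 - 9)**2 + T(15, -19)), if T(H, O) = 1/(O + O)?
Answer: 1080027/38 ≈ 28422.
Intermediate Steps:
T(H, O) = 1/(2*O)
351*((0 - 9)**2 + T(15, -19)) = 351*((0 - 9)**2 + (1/2)/(-19)) = 351*((-9)**2 + (1/2)*(-1/19)) = 351*(81 - 1/38) = 351*(3077/38) = 1080027/38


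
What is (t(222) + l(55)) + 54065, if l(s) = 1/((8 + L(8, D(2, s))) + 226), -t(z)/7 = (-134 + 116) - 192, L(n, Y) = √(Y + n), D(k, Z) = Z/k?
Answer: 6077806403/109441 - √142/109441 ≈ 55535.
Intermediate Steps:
t(z) = 1470 (t(z) = -7*((-134 + 116) - 192) = -7*(-18 - 192) = -7*(-210) = 1470)
l(s) = 1/(234 + √(8 + s/2)) (l(s) = 1/((8 + √(s/2 + 8)) + 226) = 1/((8 + √(8 + s/2)) + 226) = 1/(234 + √(8 + s/2)))
(t(222) + l(55)) + 54065 = (1470 + 2/(468 + √2*√(16 + 55))) + 54065 = (1470 + 2/(468 + √2*√71)) + 54065 = (1470 + 2/(468 + √142)) + 54065 = 55535 + 2/(468 + √142)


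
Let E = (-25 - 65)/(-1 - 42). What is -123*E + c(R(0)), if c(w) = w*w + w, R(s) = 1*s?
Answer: -11070/43 ≈ -257.44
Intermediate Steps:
R(s) = s
E = 90/43 (E = -90/(-43) = -90*(-1/43) = 90/43 ≈ 2.0930)
c(w) = w + w² (c(w) = w² + w = w + w²)
-123*E + c(R(0)) = -123*90/43 + 0*(1 + 0) = -11070/43 + 0*1 = -11070/43 + 0 = -11070/43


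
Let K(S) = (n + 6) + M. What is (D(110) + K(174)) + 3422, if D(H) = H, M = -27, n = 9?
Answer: 3520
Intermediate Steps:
K(S) = -12 (K(S) = (9 + 6) - 27 = 15 - 27 = -12)
(D(110) + K(174)) + 3422 = (110 - 12) + 3422 = 98 + 3422 = 3520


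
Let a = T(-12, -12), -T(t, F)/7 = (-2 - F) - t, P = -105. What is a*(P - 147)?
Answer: 38808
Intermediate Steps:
T(t, F) = 14 + 7*F + 7*t (T(t, F) = -7*((-2 - F) - t) = -7*(-2 - F - t) = 14 + 7*F + 7*t)
a = -154 (a = 14 + 7*(-12) + 7*(-12) = 14 - 84 - 84 = -154)
a*(P - 147) = -154*(-105 - 147) = -154*(-252) = 38808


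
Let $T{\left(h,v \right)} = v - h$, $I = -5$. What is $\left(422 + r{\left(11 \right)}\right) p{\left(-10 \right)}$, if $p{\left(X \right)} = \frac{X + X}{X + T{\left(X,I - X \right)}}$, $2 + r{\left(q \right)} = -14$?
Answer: $-1624$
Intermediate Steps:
$r{\left(q \right)} = -16$ ($r{\left(q \right)} = -2 - 14 = -16$)
$p{\left(X \right)} = \frac{2 X}{-5 - X}$ ($p{\left(X \right)} = \frac{X + X}{X - \left(5 + 2 X\right)} = \frac{2 X}{X - \left(5 + 2 X\right)} = \frac{2 X}{-5 - X}$)
$\left(422 + r{\left(11 \right)}\right) p{\left(-10 \right)} = \left(422 - 16\right) 2 \left(-10\right) \frac{1}{-5 - -10} = 406 \cdot 2 \left(-10\right) \frac{1}{-5 + 10} = 406 \cdot 2 \left(-10\right) \frac{1}{5} = 406 \left(-4\right) = -1624$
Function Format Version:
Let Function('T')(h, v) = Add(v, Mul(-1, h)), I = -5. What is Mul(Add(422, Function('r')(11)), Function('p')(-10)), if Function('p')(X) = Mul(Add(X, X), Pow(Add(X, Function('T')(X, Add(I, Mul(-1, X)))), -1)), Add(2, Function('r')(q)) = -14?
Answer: -1624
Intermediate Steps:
Function('r')(q) = -16 (Function('r')(q) = Add(-2, -14) = -16)
Function('p')(X) = Mul(2, X, Pow(Add(-5, Mul(-1, X)), -1)) (Function('p')(X) = Mul(Add(X, X), Pow(Add(X, Add(Add(-5, Mul(-1, X)), Mul(-1, X))), -1)) = Mul(Mul(2, X), Pow(Add(X, Add(-5, Mul(-2, X))), -1)) = Mul(Mul(2, X), Pow(Add(-5, Mul(-1, X)), -1)) = Mul(2, X, Pow(Add(-5, Mul(-1, X)), -1)))
Mul(Add(422, Function('r')(11)), Function('p')(-10)) = Mul(Add(422, -16), Mul(2, -10, Pow(Add(-5, Mul(-1, -10)), -1))) = Mul(406, Mul(2, -10, Pow(Add(-5, 10), -1))) = Mul(406, Mul(2, -10, Pow(5, -1))) = Mul(406, Mul(2, -10, Rational(1, 5))) = Mul(406, -4) = -1624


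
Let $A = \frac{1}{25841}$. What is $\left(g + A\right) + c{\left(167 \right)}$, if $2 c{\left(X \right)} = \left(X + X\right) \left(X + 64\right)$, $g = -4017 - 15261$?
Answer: $\frac{498705460}{25841} \approx 19299.0$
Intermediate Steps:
$g = -19278$
$A = \frac{1}{25841} \approx 3.8698 \cdot 10^{-5}$
$c{\left(X \right)} = X \left(64 + X\right)$ ($c{\left(X \right)} = \frac{\left(X + X\right) \left(X + 64\right)}{2} = \frac{2 X \left(64 + X\right)}{2} = X \left(64 + X\right)$)
$\left(g + A\right) + c{\left(167 \right)} = \left(-19278 + \frac{1}{25841}\right) + 167 \left(64 + 167\right) = - \frac{498162797}{25841} + 167 \cdot 231 = - \frac{498162797}{25841} + 38577 = \frac{498705460}{25841}$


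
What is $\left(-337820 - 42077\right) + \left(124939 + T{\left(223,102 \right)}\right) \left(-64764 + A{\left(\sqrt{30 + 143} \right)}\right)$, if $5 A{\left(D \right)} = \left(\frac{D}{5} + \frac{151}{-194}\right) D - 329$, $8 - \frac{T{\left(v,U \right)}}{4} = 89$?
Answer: $- \frac{40391415441}{5} - \frac{3763373 \sqrt{173}}{194} \approx -8.0785 \cdot 10^{9}$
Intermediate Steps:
$T{\left(v,U \right)} = -324$ ($T{\left(v,U \right)} = 32 - 356 = -324$)
$A{\left(D \right)} = - \frac{329}{5} + \frac{D \left(- \frac{151}{194} + \frac{D}{5}\right)}{5}$ ($A{\left(D \right)} = \frac{\left(\frac{D}{5} + \frac{151}{-194}\right) D - 329}{5} = \frac{\left(D \frac{1}{5} + 151 \left(- \frac{1}{194}\right)\right) D - 329}{5} = \frac{\left(\frac{D}{5} - \frac{151}{194}\right) D - 329}{5} = \frac{\left(- \frac{151}{194} + \frac{D}{5}\right) D - 329}{5} = \frac{D \left(- \frac{151}{194} + \frac{D}{5}\right) - 329}{5} = \frac{-329 + D \left(- \frac{151}{194} + \frac{D}{5}\right)}{5} = - \frac{329}{5} + \frac{D \left(- \frac{151}{194} + \frac{D}{5}\right)}{5}$)
$\left(-337820 - 42077\right) + \left(124939 + T{\left(223,102 \right)}\right) \left(-64764 + A{\left(\sqrt{30 + 143} \right)}\right) = \left(-337820 - 42077\right) + \left(124939 - 324\right) \left(-64764 - \left(\frac{329}{5} - \frac{173}{25} + \frac{151 \sqrt{30 + 143}}{970}\right)\right) = -379897 + 124615 \left(-64764 - \left(\frac{329}{5} - \frac{173}{25} + \frac{151 \sqrt{173}}{970}\right)\right) = -379897 + 124615 \left(-64764 - \left(\frac{1472}{25} + \frac{151 \sqrt{173}}{970}\right)\right) = -379897 + 124615 \left(- \frac{1620572}{25} - \frac{151 \sqrt{173}}{970}\right) = -379897 - \left(\frac{40389515956}{5} + \frac{3763373 \sqrt{173}}{194}\right) = - \frac{40391415441}{5} - \frac{3763373 \sqrt{173}}{194}$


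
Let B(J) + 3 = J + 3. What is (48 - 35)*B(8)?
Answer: 104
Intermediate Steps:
B(J) = J (B(J) = -3 + (J + 3) = -3 + (3 + J) = J)
(48 - 35)*B(8) = (48 - 35)*8 = 13*8 = 104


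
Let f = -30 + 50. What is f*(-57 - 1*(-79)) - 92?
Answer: 348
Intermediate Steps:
f = 20
f*(-57 - 1*(-79)) - 92 = 20*(-57 - 1*(-79)) - 92 = 20*(-57 + 79) - 92 = 20*22 - 92 = 440 - 92 = 348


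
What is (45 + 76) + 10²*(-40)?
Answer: -3879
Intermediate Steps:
(45 + 76) + 10²*(-40) = 121 + 100*(-40) = 121 - 4000 = -3879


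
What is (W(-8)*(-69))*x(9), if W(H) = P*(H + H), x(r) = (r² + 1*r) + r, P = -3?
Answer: -327888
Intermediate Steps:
x(r) = r² + 2*r (x(r) = (r² + r) + r = (r + r²) + r = r² + 2*r)
W(H) = -6*H (W(H) = -3*(H + H) = -6*H)
(W(-8)*(-69))*x(9) = (-6*(-8)*(-69))*(9*(2 + 9)) = (48*(-69))*(9*11) = -3312*99 = -327888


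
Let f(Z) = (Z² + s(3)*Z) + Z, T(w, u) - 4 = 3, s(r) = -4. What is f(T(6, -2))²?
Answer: 784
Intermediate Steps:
T(w, u) = 7 (T(w, u) = 4 + 3 = 7)
f(Z) = Z² - 3*Z (f(Z) = (Z² - 4*Z) + Z = Z² - 3*Z)
f(T(6, -2))² = (7*(-3 + 7))² = (7*4)² = 28² = 784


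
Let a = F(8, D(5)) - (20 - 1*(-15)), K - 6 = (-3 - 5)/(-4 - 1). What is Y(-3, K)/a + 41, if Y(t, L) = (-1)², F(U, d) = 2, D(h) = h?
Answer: 1352/33 ≈ 40.970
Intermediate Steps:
K = 38/5 (K = 6 + (-3 - 5)/(-4 - 1) = 6 - 8/(-5) = 6 - 8*(-⅕) = 6 + 8/5 = 38/5 ≈ 7.6000)
a = -33 (a = 2 - (20 - 1*(-15)) = 2 - (20 + 15) = 2 - 1*35 = 2 - 35 = -33)
Y(t, L) = 1
Y(-3, K)/a + 41 = 1/(-33) + 41 = 1*(-1/33) + 41 = -1/33 + 41 = 1352/33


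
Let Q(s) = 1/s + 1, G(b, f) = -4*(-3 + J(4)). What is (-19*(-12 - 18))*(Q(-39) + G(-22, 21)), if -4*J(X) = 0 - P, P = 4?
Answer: 66500/13 ≈ 5115.4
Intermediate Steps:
J(X) = 1 (J(X) = -(0 - 1*4)/4 = -(0 - 4)/4 = -1/4*(-4) = 1)
G(b, f) = 8 (G(b, f) = -4*(-3 + 1) = -4*(-2) = 8)
Q(s) = 1 + 1/s
(-19*(-12 - 18))*(Q(-39) + G(-22, 21)) = (-19*(-12 - 18))*((1 - 39)/(-39) + 8) = (-19*(-30))*(-1/39*(-38) + 8) = 570*(38/39 + 8) = 570*(350/39) = 66500/13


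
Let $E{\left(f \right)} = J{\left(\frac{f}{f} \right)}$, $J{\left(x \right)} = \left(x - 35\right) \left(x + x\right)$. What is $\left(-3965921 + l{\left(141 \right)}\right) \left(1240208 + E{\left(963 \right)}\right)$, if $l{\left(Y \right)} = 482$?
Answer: $-4917699521460$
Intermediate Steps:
$J{\left(x \right)} = 2 x \left(-35 + x\right)$ ($J{\left(x \right)} = \left(-35 + x\right) 2 x = 2 x \left(-35 + x\right)$)
$E{\left(f \right)} = -68$ ($E{\left(f \right)} = 2 \frac{f}{f} \left(-35 + \frac{f}{f}\right) = 2 \cdot 1 \left(-35 + 1\right) = 2 \cdot 1 \left(-34\right) = -68$)
$\left(-3965921 + l{\left(141 \right)}\right) \left(1240208 + E{\left(963 \right)}\right) = \left(-3965921 + 482\right) \left(1240208 - 68\right) = \left(-3965439\right) 1240140 = -4917699521460$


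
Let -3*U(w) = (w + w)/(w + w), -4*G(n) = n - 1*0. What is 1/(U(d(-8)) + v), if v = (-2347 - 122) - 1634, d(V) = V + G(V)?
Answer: -3/12310 ≈ -0.00024370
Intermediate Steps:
G(n) = -n/4 (G(n) = -(n - 1*0)/4 = -(n + 0)/4 = -n/4)
d(V) = 3*V/4 (d(V) = V - V/4 = 3*V/4)
v = -4103 (v = -2469 - 1634 = -4103)
U(w) = -⅓ (U(w) = -(w + w)/(3*(w + w)) = -2*w/(3*(2*w)) = -2*w*1/(2*w)/3 = -⅓*1 = -⅓)
1/(U(d(-8)) + v) = 1/(-⅓ - 4103) = 1/(-12310/3) = -3/12310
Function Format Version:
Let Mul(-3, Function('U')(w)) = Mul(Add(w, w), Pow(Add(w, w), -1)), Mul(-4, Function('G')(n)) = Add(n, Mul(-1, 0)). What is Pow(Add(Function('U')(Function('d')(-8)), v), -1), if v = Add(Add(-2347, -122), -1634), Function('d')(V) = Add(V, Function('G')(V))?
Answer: Rational(-3, 12310) ≈ -0.00024370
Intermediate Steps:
Function('G')(n) = Mul(Rational(-1, 4), n) (Function('G')(n) = Mul(Rational(-1, 4), Add(n, Mul(-1, 0))) = Mul(Rational(-1, 4), Add(n, 0)) = Mul(Rational(-1, 4), n))
Function('d')(V) = Mul(Rational(3, 4), V) (Function('d')(V) = Add(V, Mul(Rational(-1, 4), V)) = Mul(Rational(3, 4), V))
v = -4103 (v = Add(-2469, -1634) = -4103)
Function('U')(w) = Rational(-1, 3) (Function('U')(w) = Mul(Rational(-1, 3), Mul(Add(w, w), Pow(Add(w, w), -1))) = Mul(Rational(-1, 3), Mul(Mul(2, w), Pow(Mul(2, w), -1))) = Mul(Rational(-1, 3), Mul(Mul(2, w), Mul(Rational(1, 2), Pow(w, -1)))) = Mul(Rational(-1, 3), 1) = Rational(-1, 3))
Pow(Add(Function('U')(Function('d')(-8)), v), -1) = Pow(Add(Rational(-1, 3), -4103), -1) = Pow(Rational(-12310, 3), -1) = Rational(-3, 12310)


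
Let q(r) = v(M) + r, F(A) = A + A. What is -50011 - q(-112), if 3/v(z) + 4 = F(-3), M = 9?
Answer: -498987/10 ≈ -49899.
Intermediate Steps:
F(A) = 2*A
v(z) = -3/10 (v(z) = 3/(-4 + 2*(-3)) = 3/(-4 - 6) = 3/(-10) = 3*(-⅒) = -3/10)
q(r) = -3/10 + r
-50011 - q(-112) = -50011 - (-3/10 - 112) = -50011 - 1*(-1123/10) = -50011 + 1123/10 = -498987/10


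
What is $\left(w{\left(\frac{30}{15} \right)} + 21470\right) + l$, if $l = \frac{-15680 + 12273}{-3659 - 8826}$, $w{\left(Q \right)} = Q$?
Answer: $\frac{268081327}{12485} \approx 21472.0$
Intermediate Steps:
$l = \frac{3407}{12485}$ ($l = - \frac{3407}{-12485} = \left(-3407\right) \left(- \frac{1}{12485}\right) = \frac{3407}{12485} \approx 0.27289$)
$\left(w{\left(\frac{30}{15} \right)} + 21470\right) + l = \left(\frac{30}{15} + 21470\right) + \frac{3407}{12485} = \left(30 \cdot \frac{1}{15} + 21470\right) + \frac{3407}{12485} = \left(2 + 21470\right) + \frac{3407}{12485} = 21472 + \frac{3407}{12485} = \frac{268081327}{12485}$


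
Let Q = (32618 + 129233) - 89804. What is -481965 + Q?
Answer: -409918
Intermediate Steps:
Q = 72047 (Q = 161851 - 89804 = 72047)
-481965 + Q = -481965 + 72047 = -409918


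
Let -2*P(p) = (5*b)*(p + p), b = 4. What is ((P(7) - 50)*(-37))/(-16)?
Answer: -3515/8 ≈ -439.38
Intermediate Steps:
P(p) = -20*p (P(p) = -5*4*(p + p)/2 = -10*2*p = -20*p)
((P(7) - 50)*(-37))/(-16) = ((-20*7 - 50)*(-37))/(-16) = ((-140 - 50)*(-37))*(-1/16) = -190*(-37)*(-1/16) = 7030*(-1/16) = -3515/8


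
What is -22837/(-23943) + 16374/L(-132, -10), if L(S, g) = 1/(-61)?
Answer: -23914580765/23943 ≈ -9.9881e+5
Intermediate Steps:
L(S, g) = -1/61
-22837/(-23943) + 16374/L(-132, -10) = -22837/(-23943) + 16374/(-1/61) = -22837*(-1/23943) + 16374*(-61) = 22837/23943 - 998814 = -23914580765/23943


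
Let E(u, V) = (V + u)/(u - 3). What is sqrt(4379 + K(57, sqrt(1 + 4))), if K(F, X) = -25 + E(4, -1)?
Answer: sqrt(4357) ≈ 66.008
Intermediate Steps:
E(u, V) = (V + u)/(-3 + u)
K(F, X) = -22 (K(F, X) = -25 + (-1 + 4)/(-3 + 4) = -25 + 3/1 = -25 + 1*3 = -25 + 3 = -22)
sqrt(4379 + K(57, sqrt(1 + 4))) = sqrt(4379 - 22) = sqrt(4357)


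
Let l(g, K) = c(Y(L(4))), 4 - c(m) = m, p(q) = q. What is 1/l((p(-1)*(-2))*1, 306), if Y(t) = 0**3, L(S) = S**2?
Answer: 1/4 ≈ 0.25000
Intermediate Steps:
Y(t) = 0
c(m) = 4 - m
l(g, K) = 4 (l(g, K) = 4 - 1*0 = 4 + 0 = 4)
1/l((p(-1)*(-2))*1, 306) = 1/4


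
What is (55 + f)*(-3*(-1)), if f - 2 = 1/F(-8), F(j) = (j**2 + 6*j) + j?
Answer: 1371/8 ≈ 171.38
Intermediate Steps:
F(j) = j**2 + 7*j
f = 17/8 (f = 2 + 1/(-8*(7 - 8)) = 2 + 1/(-8*(-1)) = 2 + 1/8 = 17/8 ≈ 2.1250)
(55 + f)*(-3*(-1)) = (55 + 17/8)*(-3*(-1)) = (457/8)*3 = 1371/8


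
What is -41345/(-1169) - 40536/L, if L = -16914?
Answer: 124449319/3295411 ≈ 37.764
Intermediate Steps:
-41345/(-1169) - 40536/L = -41345/(-1169) - 40536/(-16914) = -41345*(-1/1169) - 40536*(-1/16914) = 41345/1169 + 6756/2819 = 124449319/3295411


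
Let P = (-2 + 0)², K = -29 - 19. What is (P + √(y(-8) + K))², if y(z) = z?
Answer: -40 + 16*I*√14 ≈ -40.0 + 59.867*I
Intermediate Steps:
K = -48
P = 4 (P = (-2)² = 4)
(P + √(y(-8) + K))² = (4 + √(-8 - 48))² = (4 + √(-56))² = (4 + 2*I*√14)²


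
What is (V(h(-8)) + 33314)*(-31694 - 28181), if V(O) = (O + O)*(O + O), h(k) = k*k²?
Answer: -64778163750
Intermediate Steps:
h(k) = k³
V(O) = 4*O² (V(O) = (2*O)*(2*O) = 4*O²)
(V(h(-8)) + 33314)*(-31694 - 28181) = (4*((-8)³)² + 33314)*(-31694 - 28181) = (4*(-512)² + 33314)*(-59875) = (4*262144 + 33314)*(-59875) = (1048576 + 33314)*(-59875) = 1081890*(-59875) = -64778163750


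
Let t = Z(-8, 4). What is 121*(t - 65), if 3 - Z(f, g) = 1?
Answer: -7623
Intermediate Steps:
Z(f, g) = 2 (Z(f, g) = 3 - 1*1 = 3 - 1 = 2)
t = 2
121*(t - 65) = 121*(2 - 65) = 121*(-63) = -7623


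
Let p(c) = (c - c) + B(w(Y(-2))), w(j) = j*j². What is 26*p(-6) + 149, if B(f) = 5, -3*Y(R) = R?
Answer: 279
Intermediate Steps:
Y(R) = -R/3
w(j) = j³
p(c) = 5 (p(c) = (c - c) + 5 = 0 + 5 = 5)
26*p(-6) + 149 = 26*5 + 149 = 130 + 149 = 279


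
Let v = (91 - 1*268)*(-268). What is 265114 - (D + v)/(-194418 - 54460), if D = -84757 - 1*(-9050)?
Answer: 65981013821/248878 ≈ 2.6511e+5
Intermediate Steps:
D = -75707 (D = -84757 + 9050 = -75707)
v = 47436 (v = (91 - 268)*(-268) = -177*(-268) = 47436)
265114 - (D + v)/(-194418 - 54460) = 265114 - (-75707 + 47436)/(-194418 - 54460) = 265114 - (-28271)/(-248878) = 265114 - (-28271)*(-1)/248878 = 265114 - 1*28271/248878 = 265114 - 28271/248878 = 65981013821/248878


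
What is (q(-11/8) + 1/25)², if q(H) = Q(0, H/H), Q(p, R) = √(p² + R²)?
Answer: 676/625 ≈ 1.0816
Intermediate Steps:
Q(p, R) = √(R² + p²)
q(H) = 1 (q(H) = √((H/H)² + 0²) = √(1² + 0) = √(1 + 0) = √1 = 1)
(q(-11/8) + 1/25)² = (1 + 1/25)² = (26/25)² = 676/625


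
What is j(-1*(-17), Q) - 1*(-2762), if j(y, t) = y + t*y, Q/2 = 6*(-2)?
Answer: 2371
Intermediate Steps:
Q = -24 (Q = 2*(6*(-2)) = 2*(-12) = -24)
j(-1*(-17), Q) - 1*(-2762) = (-1*(-17))*(1 - 24) - 1*(-2762) = 17*(-23) + 2762 = -391 + 2762 = 2371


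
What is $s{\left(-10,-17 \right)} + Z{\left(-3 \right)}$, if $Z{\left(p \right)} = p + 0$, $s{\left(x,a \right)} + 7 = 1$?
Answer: $-9$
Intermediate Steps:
$s{\left(x,a \right)} = -6$ ($s{\left(x,a \right)} = -7 + 1 = -6$)
$Z{\left(p \right)} = p$
$s{\left(-10,-17 \right)} + Z{\left(-3 \right)} = -6 - 3 = -9$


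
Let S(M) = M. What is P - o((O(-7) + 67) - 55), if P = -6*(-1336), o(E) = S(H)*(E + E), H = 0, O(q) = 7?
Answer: 8016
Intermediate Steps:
o(E) = 0 (o(E) = 0*(E + E) = 0*(2*E) = 0)
P = 8016
P - o((O(-7) + 67) - 55) = 8016 - 1*0 = 8016 + 0 = 8016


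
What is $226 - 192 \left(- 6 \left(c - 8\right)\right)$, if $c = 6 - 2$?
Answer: $-4382$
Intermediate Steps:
$c = 4$
$226 - 192 \left(- 6 \left(c - 8\right)\right) = 226 - 192 \left(- 6 \left(4 - 8\right)\right) = 226 - 192 \left(\left(-6\right) \left(-4\right)\right) = 226 - 4608 = -4382$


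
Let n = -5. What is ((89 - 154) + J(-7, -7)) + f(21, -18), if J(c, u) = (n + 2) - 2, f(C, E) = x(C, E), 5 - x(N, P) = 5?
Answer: -70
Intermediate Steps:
x(N, P) = 0 (x(N, P) = 5 - 1*5 = 5 - 5 = 0)
f(C, E) = 0
J(c, u) = -5 (J(c, u) = (-5 + 2) - 2 = -3 - 2 = -5)
((89 - 154) + J(-7, -7)) + f(21, -18) = ((89 - 154) - 5) + 0 = (-65 - 5) + 0 = -70 + 0 = -70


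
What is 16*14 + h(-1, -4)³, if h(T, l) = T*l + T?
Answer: 251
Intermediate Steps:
h(T, l) = T + T*l
16*14 + h(-1, -4)³ = 16*14 + (-(1 - 4))³ = 224 + (-1*(-3))³ = 224 + 3³ = 224 + 27 = 251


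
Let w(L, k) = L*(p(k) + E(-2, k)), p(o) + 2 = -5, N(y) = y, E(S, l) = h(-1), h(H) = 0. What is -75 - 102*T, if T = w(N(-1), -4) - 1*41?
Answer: 3393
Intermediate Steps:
E(S, l) = 0
p(o) = -7 (p(o) = -2 - 5 = -7)
w(L, k) = -7*L (w(L, k) = L*(-7 + 0) = L*(-7) = -7*L)
T = -34 (T = -7*(-1) - 1*41 = 7 - 41 = -34)
-75 - 102*T = -75 - 102*(-34) = -75 + 3468 = 3393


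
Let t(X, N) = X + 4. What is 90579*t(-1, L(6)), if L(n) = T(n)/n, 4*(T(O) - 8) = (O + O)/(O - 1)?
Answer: 271737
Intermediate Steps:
T(O) = 8 + O/(2*(-1 + O)) (T(O) = 8 + ((O + O)/(O - 1))/4 = 8 + ((2*O)/(-1 + O))/4 = 8 + (2*O/(-1 + O))/4 = 8 + O/(2*(-1 + O)))
L(n) = (-16 + 17*n)/(2*n*(-1 + n)) (L(n) = ((-16 + 17*n)/(2*(-1 + n)))/n = (-16 + 17*n)/(2*n*(-1 + n)))
t(X, N) = 4 + X
90579*t(-1, L(6)) = 90579*(4 - 1) = 90579*3 = 271737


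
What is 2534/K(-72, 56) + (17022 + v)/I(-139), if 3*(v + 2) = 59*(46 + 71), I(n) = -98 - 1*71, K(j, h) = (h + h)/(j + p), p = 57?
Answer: -613403/1352 ≈ -453.70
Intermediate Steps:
K(j, h) = 2*h/(57 + j) (K(j, h) = (h + h)/(j + 57) = (2*h)/(57 + j) = 2*h/(57 + j))
I(n) = -169 (I(n) = -98 - 71 = -169)
v = 2299 (v = -2 + (59*(46 + 71))/3 = -2 + (59*117)/3 = -2 + (⅓)*6903 = -2 + 2301 = 2299)
2534/K(-72, 56) + (17022 + v)/I(-139) = 2534/((2*56/(57 - 72))) + (17022 + 2299)/(-169) = 2534/((2*56/(-15))) + 19321*(-1/169) = 2534/((2*56*(-1/15))) - 19321/169 = 2534/(-112/15) - 19321/169 = 2534*(-15/112) - 19321/169 = -2715/8 - 19321/169 = -613403/1352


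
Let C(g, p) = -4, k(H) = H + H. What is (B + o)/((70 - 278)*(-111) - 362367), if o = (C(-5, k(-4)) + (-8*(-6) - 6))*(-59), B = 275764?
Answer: -91174/113093 ≈ -0.80619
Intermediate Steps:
k(H) = 2*H
o = -2242 (o = (-4 + (-8*(-6) - 6))*(-59) = (-4 + (48 - 6))*(-59) = (-4 + 42)*(-59) = 38*(-59) = -2242)
(B + o)/((70 - 278)*(-111) - 362367) = (275764 - 2242)/((70 - 278)*(-111) - 362367) = 273522/(-208*(-111) - 362367) = 273522/(23088 - 362367) = 273522/(-339279) = 273522*(-1/339279) = -91174/113093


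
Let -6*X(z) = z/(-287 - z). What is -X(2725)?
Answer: -2725/18072 ≈ -0.15079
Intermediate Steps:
X(z) = -z/(6*(-287 - z))
-X(2725) = -2725/(6*(287 + 2725)) = -2725/(6*3012) = -1*2725/18072 = -2725/18072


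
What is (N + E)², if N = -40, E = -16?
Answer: 3136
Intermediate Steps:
(N + E)² = (-40 - 16)² = (-56)² = 3136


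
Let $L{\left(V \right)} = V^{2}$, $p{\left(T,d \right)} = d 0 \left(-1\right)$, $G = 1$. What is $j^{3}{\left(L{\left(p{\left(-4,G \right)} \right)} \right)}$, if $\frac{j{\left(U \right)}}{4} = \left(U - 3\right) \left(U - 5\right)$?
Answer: $216000$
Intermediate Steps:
$p{\left(T,d \right)} = 0$ ($p{\left(T,d \right)} = 0 \left(-1\right) = 0$)
$j{\left(U \right)} = 4 \left(-5 + U\right) \left(-3 + U\right)$ ($j{\left(U \right)} = 4 \left(U - 3\right) \left(U - 5\right) = 4 \left(-3 + U\right) \left(-5 + U\right) = 4 \left(-5 + U\right) \left(-3 + U\right)$)
$j^{3}{\left(L{\left(p{\left(-4,G \right)} \right)} \right)} = \left(60 - 32 \cdot 0^{2} + 4 \left(0^{2}\right)^{2}\right)^{3} = \left(60 - 0 + 4 \cdot 0^{2}\right)^{3} = \left(60 + 0 + 4 \cdot 0\right)^{3} = \left(60 + 0 + 0\right)^{3} = 60^{3} = 216000$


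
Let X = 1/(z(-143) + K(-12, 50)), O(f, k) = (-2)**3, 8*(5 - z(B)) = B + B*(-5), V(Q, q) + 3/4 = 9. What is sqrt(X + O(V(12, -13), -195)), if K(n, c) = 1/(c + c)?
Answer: 2*I*sqrt(88584627)/6649 ≈ 2.8311*I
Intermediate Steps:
V(Q, q) = 33/4 (V(Q, q) = -3/4 + 9 = 33/4)
K(n, c) = 1/(2*c)
z(B) = 5 + B/2 (z(B) = 5 - (B + B*(-5))/8 = 5 - (B - 5*B)/8 = 5 - (-1)*B/2 = 5 + B/2)
O(f, k) = -8
X = -100/6649 (X = 1/((5 + (1/2)*(-143)) + (1/2)/50) = 1/((5 - 143/2) + (1/2)*(1/50)) = 1/(-133/2 + 1/100) = 1/(-6649/100) = -100/6649 ≈ -0.015040)
sqrt(X + O(V(12, -13), -195)) = sqrt(-100/6649 - 8) = sqrt(-53292/6649) = 2*I*sqrt(88584627)/6649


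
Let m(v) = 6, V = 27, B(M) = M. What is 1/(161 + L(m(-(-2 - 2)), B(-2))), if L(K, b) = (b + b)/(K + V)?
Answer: 33/5309 ≈ 0.0062159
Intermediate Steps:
L(K, b) = 2*b/(27 + K) (L(K, b) = (b + b)/(K + 27) = (2*b)/(27 + K) = 2*b/(27 + K))
1/(161 + L(m(-(-2 - 2)), B(-2))) = 1/(161 + 2*(-2)/(27 + 6)) = 1/(161 + 2*(-2)/33) = 1/(161 + 2*(-2)*(1/33)) = 1/(161 - 4/33) = 1/(5309/33) = 33/5309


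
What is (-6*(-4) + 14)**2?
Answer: 1444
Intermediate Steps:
(-6*(-4) + 14)**2 = (24 + 14)**2 = 38**2 = 1444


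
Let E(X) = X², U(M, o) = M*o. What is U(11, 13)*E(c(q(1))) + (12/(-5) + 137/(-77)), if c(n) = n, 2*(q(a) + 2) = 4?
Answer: -1609/385 ≈ -4.1792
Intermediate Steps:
q(a) = 0 (q(a) = -2 + (½)*4 = -2 + 2 = 0)
U(11, 13)*E(c(q(1))) + (12/(-5) + 137/(-77)) = (11*13)*0² + (12/(-5) + 137/(-77)) = 143*0 + (12*(-⅕) + 137*(-1/77)) = 0 + (-12/5 - 137/77) = 0 - 1609/385 = -1609/385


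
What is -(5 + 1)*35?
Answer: -210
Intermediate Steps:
-(5 + 1)*35 = -1*6*35 = -6*35 = -210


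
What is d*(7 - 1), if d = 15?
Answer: 90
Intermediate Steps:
d*(7 - 1) = 15*(7 - 1) = 15*6 = 90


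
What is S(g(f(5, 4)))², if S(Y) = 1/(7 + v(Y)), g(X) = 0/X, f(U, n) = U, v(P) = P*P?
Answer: 1/49 ≈ 0.020408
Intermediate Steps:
v(P) = P²
g(X) = 0
S(Y) = 1/(7 + Y²)
S(g(f(5, 4)))² = (1/(7 + 0²))² = (1/(7 + 0))² = (1/7)² = (⅐)² = 1/49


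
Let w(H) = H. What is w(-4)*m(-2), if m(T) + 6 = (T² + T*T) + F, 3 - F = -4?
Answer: -36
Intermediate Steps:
F = 7 (F = 3 - 1*(-4) = 3 + 4 = 7)
m(T) = 1 + 2*T² (m(T) = -6 + ((T² + T*T) + 7) = -6 + ((T² + T²) + 7) = -6 + (2*T² + 7) = -6 + (7 + 2*T²) = 1 + 2*T²)
w(-4)*m(-2) = -4*(1 + 2*(-2)²) = -4*(1 + 2*4) = -4*(1 + 8) = -4*9 = -36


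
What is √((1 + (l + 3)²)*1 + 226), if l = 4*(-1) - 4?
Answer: 6*√7 ≈ 15.875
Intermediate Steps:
l = -8 (l = -4 - 4 = -8)
√((1 + (l + 3)²)*1 + 226) = √((1 + (-8 + 3)²)*1 + 226) = √((1 + (-5)²)*1 + 226) = √((1 + 25)*1 + 226) = √(26*1 + 226) = √(26 + 226) = √252 = 6*√7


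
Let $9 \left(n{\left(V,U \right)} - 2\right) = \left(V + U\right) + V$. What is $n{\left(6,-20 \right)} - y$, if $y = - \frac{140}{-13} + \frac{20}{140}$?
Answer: $- \frac{8027}{819} \approx -9.801$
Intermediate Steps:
$n{\left(V,U \right)} = 2 + \frac{U}{9} + \frac{2 V}{9}$ ($n{\left(V,U \right)} = 2 + \frac{\left(V + U\right) + V}{9} = 2 + \frac{\left(U + V\right) + V}{9} = 2 + \frac{U + 2 V}{9} = 2 + \left(\frac{U}{9} + \frac{2 V}{9}\right) = 2 + \frac{U}{9} + \frac{2 V}{9}$)
$y = \frac{993}{91}$ ($y = \left(-140\right) \left(- \frac{1}{13}\right) + 20 \cdot \frac{1}{140} = \frac{140}{13} + \frac{1}{7} = \frac{993}{91} \approx 10.912$)
$n{\left(6,-20 \right)} - y = \left(2 + \frac{1}{9} \left(-20\right) + \frac{2}{9} \cdot 6\right) - \frac{993}{91} = \left(2 - \frac{20}{9} + \frac{4}{3}\right) - \frac{993}{91} = \frac{10}{9} - \frac{993}{91} = - \frac{8027}{819}$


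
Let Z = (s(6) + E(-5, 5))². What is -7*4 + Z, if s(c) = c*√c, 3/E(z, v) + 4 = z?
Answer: 1693/9 - 4*√6 ≈ 178.31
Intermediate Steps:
E(z, v) = 3/(-4 + z)
s(c) = c^(3/2)
Z = (-⅓ + 6*√6)² (Z = (6^(3/2) + 3/(-4 - 5))² = (6*√6 + 3/(-9))² = (6*√6 + 3*(-⅑))² = (6*√6 - ⅓)² = (-⅓ + 6*√6)² ≈ 206.31)
-7*4 + Z = -7*4 + (1945/9 - 4*√6) = -28 + (1945/9 - 4*√6) = 1693/9 - 4*√6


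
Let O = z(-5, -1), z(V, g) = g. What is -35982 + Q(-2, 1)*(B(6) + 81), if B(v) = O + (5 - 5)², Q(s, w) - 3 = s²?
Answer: -35422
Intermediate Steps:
Q(s, w) = 3 + s²
O = -1
B(v) = -1 (B(v) = -1 + (5 - 5)² = -1 + 0² = -1 + 0 = -1)
-35982 + Q(-2, 1)*(B(6) + 81) = -35982 + (3 + (-2)²)*(-1 + 81) = -35982 + (3 + 4)*80 = -35982 + 7*80 = -35982 + 560 = -35422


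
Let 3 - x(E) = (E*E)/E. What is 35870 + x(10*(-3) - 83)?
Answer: 35986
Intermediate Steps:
x(E) = 3 - E (x(E) = 3 - E*E/E = 3 - E²/E = 3 - E)
35870 + x(10*(-3) - 83) = 35870 + (3 - (10*(-3) - 83)) = 35870 + (3 - (-30 - 83)) = 35870 + (3 - 1*(-113)) = 35870 + (3 + 113) = 35870 + 116 = 35986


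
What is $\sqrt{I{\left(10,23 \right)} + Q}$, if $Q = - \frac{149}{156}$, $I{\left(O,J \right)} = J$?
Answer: $\frac{\sqrt{134121}}{78} \approx 4.6952$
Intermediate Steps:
$Q = - \frac{149}{156}$ ($Q = \left(-149\right) \frac{1}{156} = - \frac{149}{156} \approx -0.95513$)
$\sqrt{I{\left(10,23 \right)} + Q} = \sqrt{23 - \frac{149}{156}} = \sqrt{\frac{3439}{156}} = \frac{\sqrt{134121}}{78}$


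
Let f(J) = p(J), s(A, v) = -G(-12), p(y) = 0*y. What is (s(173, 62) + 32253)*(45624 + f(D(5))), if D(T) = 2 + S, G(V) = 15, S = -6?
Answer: 1470826512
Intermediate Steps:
p(y) = 0
D(T) = -4 (D(T) = 2 - 6 = -4)
s(A, v) = -15 (s(A, v) = -1*15 = -15)
f(J) = 0
(s(173, 62) + 32253)*(45624 + f(D(5))) = (-15 + 32253)*(45624 + 0) = 32238*45624 = 1470826512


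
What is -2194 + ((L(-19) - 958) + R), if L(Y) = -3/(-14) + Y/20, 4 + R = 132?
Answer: -423463/140 ≈ -3024.7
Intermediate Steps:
R = 128 (R = -4 + 132 = 128)
L(Y) = 3/14 + Y/20 (L(Y) = -3*(-1/14) + Y*(1/20) = 3/14 + Y/20)
-2194 + ((L(-19) - 958) + R) = -2194 + (((3/14 + (1/20)*(-19)) - 958) + 128) = -2194 + (((3/14 - 19/20) - 958) + 128) = -2194 + ((-103/140 - 958) + 128) = -2194 + (-134223/140 + 128) = -2194 - 116303/140 = -423463/140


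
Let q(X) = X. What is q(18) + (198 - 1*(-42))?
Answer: 258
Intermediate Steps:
q(18) + (198 - 1*(-42)) = 18 + (198 - 1*(-42)) = 18 + (198 + 42) = 18 + 240 = 258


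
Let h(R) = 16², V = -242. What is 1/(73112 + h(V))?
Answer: 1/73368 ≈ 1.3630e-5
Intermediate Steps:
h(R) = 256
1/(73112 + h(V)) = 1/(73112 + 256) = 1/73368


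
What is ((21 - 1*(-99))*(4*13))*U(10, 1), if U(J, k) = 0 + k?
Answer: 6240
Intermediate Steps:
U(J, k) = k
((21 - 1*(-99))*(4*13))*U(10, 1) = ((21 - 1*(-99))*(4*13))*1 = ((21 + 99)*52)*1 = (120*52)*1 = 6240*1 = 6240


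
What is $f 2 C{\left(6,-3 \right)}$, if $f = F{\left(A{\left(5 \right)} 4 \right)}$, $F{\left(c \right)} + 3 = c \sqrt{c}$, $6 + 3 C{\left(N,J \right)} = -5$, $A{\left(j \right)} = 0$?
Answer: $22$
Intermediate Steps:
$C{\left(N,J \right)} = - \frac{11}{3}$ ($C{\left(N,J \right)} = -2 + \frac{1}{3} \left(-5\right) = -2 - \frac{5}{3} = - \frac{11}{3}$)
$F{\left(c \right)} = -3 + c^{\frac{3}{2}}$ ($F{\left(c \right)} = -3 + c \sqrt{c} = -3 + c^{\frac{3}{2}}$)
$f = -3$ ($f = -3 + \left(0 \cdot 4\right)^{\frac{3}{2}} = -3 + 0^{\frac{3}{2}} = -3 + 0 = -3$)
$f 2 C{\left(6,-3 \right)} = \left(-3\right) 2 \left(- \frac{11}{3}\right) = \left(-6\right) \left(- \frac{11}{3}\right) = 22$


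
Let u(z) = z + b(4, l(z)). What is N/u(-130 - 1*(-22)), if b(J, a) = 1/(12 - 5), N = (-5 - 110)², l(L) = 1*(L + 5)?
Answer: -18515/151 ≈ -122.62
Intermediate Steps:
l(L) = 5 + L (l(L) = 1*(5 + L) = 5 + L)
N = 13225 (N = (-115)² = 13225)
b(J, a) = ⅐ (b(J, a) = 1/7 = ⅐)
u(z) = ⅐ + z (u(z) = z + ⅐ = ⅐ + z)
N/u(-130 - 1*(-22)) = 13225/(⅐ + (-130 - 1*(-22))) = 13225/(⅐ + (-130 + 22)) = 13225/(⅐ - 108) = 13225/(-755/7) = 13225*(-7/755) = -18515/151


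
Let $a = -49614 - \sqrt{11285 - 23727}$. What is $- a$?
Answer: $49614 + i \sqrt{12442} \approx 49614.0 + 111.54 i$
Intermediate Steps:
$a = -49614 - i \sqrt{12442}$ ($a = -49614 - \sqrt{-12442} = -49614 - i \sqrt{12442} \approx -49614.0 - 111.54 i$)
$- a = - (-49614 - i \sqrt{12442}) = 49614 + i \sqrt{12442}$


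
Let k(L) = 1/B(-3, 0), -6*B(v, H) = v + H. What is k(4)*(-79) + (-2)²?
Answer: -154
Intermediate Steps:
B(v, H) = -H/6 - v/6 (B(v, H) = -(v + H)/6 = -(H + v)/6 = -H/6 - v/6)
k(L) = 2 (k(L) = 1/(-⅙*0 - ⅙*(-3)) = 1/(0 + ½) = 1/(½) = 2)
k(4)*(-79) + (-2)² = 2*(-79) + (-2)² = -158 + 4 = -154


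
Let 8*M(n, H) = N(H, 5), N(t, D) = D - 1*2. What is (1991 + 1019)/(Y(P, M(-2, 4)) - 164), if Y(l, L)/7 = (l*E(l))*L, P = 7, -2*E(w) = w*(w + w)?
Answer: -4816/1703 ≈ -2.8279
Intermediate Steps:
E(w) = -w² (E(w) = -w*(w + w)/2 = -w*2*w/2 = -w²)
N(t, D) = -2 + D (N(t, D) = D - 2 = -2 + D)
M(n, H) = 3/8 (M(n, H) = (-2 + 5)/8 = (⅛)*3 = 3/8)
Y(l, L) = -7*L*l³ (Y(l, L) = 7*((l*(-l²))*L) = 7*((-l³)*L) = 7*(-L*l³) = -7*L*l³)
(1991 + 1019)/(Y(P, M(-2, 4)) - 164) = (1991 + 1019)/(-7*3/8*7³ - 164) = 3010/(-7*3/8*343 - 164) = 3010/(-7203/8 - 164) = 3010/(-8515/8) = 3010*(-8/8515) = -4816/1703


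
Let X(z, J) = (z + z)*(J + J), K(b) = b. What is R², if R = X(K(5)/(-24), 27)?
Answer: 2025/4 ≈ 506.25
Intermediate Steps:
X(z, J) = 4*J*z (X(z, J) = (2*z)*(2*J) = 4*J*z)
R = -45/2 (R = 4*27*(5/(-24)) = 4*27*(5*(-1/24)) = 4*27*(-5/24) = -45/2 ≈ -22.500)
R² = (-45/2)² = 2025/4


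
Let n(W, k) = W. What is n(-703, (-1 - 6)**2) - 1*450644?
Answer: -451347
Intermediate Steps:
n(-703, (-1 - 6)**2) - 1*450644 = -703 - 1*450644 = -703 - 450644 = -451347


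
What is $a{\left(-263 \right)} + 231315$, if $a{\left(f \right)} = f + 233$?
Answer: $231285$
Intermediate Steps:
$a{\left(f \right)} = 233 + f$
$a{\left(-263 \right)} + 231315 = \left(233 - 263\right) + 231315 = -30 + 231315 = 231285$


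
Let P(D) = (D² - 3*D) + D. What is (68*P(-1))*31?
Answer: 6324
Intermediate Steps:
P(D) = D² - 2*D
(68*P(-1))*31 = (68*(-(-2 - 1)))*31 = (68*(-1*(-3)))*31 = (68*3)*31 = 204*31 = 6324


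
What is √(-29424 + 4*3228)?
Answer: 8*I*√258 ≈ 128.5*I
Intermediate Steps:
√(-29424 + 4*3228) = √(-29424 + 12912) = √(-16512) = 8*I*√258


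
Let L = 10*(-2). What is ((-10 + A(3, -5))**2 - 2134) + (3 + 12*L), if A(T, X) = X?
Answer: -2146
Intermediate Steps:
L = -20
((-10 + A(3, -5))**2 - 2134) + (3 + 12*L) = ((-10 - 5)**2 - 2134) + (3 + 12*(-20)) = ((-15)**2 - 2134) + (3 - 240) = (225 - 2134) - 237 = -1909 - 237 = -2146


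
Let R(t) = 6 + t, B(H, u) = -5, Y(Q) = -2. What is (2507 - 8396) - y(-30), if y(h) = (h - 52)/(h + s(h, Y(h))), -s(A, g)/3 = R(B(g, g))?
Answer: -194419/33 ≈ -5891.5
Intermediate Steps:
s(A, g) = -3 (s(A, g) = -3*(6 - 5) = -3*1 = -3)
y(h) = (-52 + h)/(-3 + h) (y(h) = (h - 52)/(h - 3) = (-52 + h)/(-3 + h))
(2507 - 8396) - y(-30) = (2507 - 8396) - (-52 - 30)/(-3 - 30) = -5889 - (-82)/(-33) = -5889 - (-1)*(-82)/33 = -5889 - 1*82/33 = -5889 - 82/33 = -194419/33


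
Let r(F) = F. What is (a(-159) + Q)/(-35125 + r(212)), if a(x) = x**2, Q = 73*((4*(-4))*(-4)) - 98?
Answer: -29855/34913 ≈ -0.85513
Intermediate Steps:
Q = 4574 (Q = 73*(-16*(-4)) - 98 = 73*64 - 98 = 4672 - 98 = 4574)
(a(-159) + Q)/(-35125 + r(212)) = ((-159)**2 + 4574)/(-35125 + 212) = (25281 + 4574)/(-34913) = 29855*(-1/34913) = -29855/34913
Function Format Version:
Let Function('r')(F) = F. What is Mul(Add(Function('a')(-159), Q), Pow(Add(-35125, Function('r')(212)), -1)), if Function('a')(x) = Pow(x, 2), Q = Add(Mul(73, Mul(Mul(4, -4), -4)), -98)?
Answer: Rational(-29855, 34913) ≈ -0.85513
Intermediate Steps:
Q = 4574 (Q = Add(Mul(73, Mul(-16, -4)), -98) = Add(Mul(73, 64), -98) = Add(4672, -98) = 4574)
Mul(Add(Function('a')(-159), Q), Pow(Add(-35125, Function('r')(212)), -1)) = Mul(Add(Pow(-159, 2), 4574), Pow(Add(-35125, 212), -1)) = Mul(Add(25281, 4574), Pow(-34913, -1)) = Mul(29855, Rational(-1, 34913)) = Rational(-29855, 34913)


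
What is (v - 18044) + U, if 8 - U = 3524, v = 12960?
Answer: -8600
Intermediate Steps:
U = -3516 (U = 8 - 1*3524 = 8 - 3524 = -3516)
(v - 18044) + U = (12960 - 18044) - 3516 = -5084 - 3516 = -8600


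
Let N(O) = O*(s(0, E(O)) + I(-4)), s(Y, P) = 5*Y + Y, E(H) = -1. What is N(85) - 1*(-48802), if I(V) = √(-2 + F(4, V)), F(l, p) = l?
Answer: 48802 + 85*√2 ≈ 48922.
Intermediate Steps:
s(Y, P) = 6*Y
I(V) = √2 (I(V) = √(-2 + 4) = √2)
N(O) = O*√2 (N(O) = O*(6*0 + √2) = O*(0 + √2) = O*√2)
N(85) - 1*(-48802) = 85*√2 - 1*(-48802) = 85*√2 + 48802 = 48802 + 85*√2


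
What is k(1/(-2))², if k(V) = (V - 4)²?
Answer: 6561/16 ≈ 410.06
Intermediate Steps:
k(V) = (-4 + V)²
k(1/(-2))² = ((-4 + 1/(-2))²)² = ((-4 - ½)²)² = ((-9/2)²)² = (81/4)² = 6561/16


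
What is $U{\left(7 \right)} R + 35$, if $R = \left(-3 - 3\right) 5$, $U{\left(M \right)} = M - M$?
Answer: $35$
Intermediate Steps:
$U{\left(M \right)} = 0$
$R = -30$ ($R = \left(-6\right) 5 = -30$)
$U{\left(7 \right)} R + 35 = 0 \left(-30\right) + 35 = 0 + 35 = 35$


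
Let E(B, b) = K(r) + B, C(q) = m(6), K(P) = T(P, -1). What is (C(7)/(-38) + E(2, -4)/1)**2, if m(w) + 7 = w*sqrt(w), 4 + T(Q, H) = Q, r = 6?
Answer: 25497/1444 - 477*sqrt(6)/361 ≈ 14.421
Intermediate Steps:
T(Q, H) = -4 + Q
K(P) = -4 + P
m(w) = -7 + w**(3/2) (m(w) = -7 + w*sqrt(w) = -7 + w**(3/2))
C(q) = -7 + 6*sqrt(6) (C(q) = -7 + 6**(3/2) = -7 + 6*sqrt(6))
E(B, b) = 2 + B (E(B, b) = (-4 + 6) + B = 2 + B)
(C(7)/(-38) + E(2, -4)/1)**2 = ((-7 + 6*sqrt(6))/(-38) + (2 + 2)/1)**2 = ((-7 + 6*sqrt(6))*(-1/38) + 4*1)**2 = ((7/38 - 3*sqrt(6)/19) + 4)**2 = (159/38 - 3*sqrt(6)/19)**2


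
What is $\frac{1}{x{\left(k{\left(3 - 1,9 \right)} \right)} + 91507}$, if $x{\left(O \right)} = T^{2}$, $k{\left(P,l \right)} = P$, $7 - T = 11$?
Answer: $\frac{1}{91523} \approx 1.0926 \cdot 10^{-5}$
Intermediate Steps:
$T = -4$ ($T = 7 - 11 = -4$)
$x{\left(O \right)} = 16$ ($x{\left(O \right)} = \left(-4\right)^{2} = 16$)
$\frac{1}{x{\left(k{\left(3 - 1,9 \right)} \right)} + 91507} = \frac{1}{16 + 91507} = \frac{1}{91523}$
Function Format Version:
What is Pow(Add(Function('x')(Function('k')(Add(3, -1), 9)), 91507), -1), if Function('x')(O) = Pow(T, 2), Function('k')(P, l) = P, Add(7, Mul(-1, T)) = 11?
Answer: Rational(1, 91523) ≈ 1.0926e-5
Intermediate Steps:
T = -4 (T = Add(7, Mul(-1, 11)) = Add(7, -11) = -4)
Function('x')(O) = 16 (Function('x')(O) = Pow(-4, 2) = 16)
Pow(Add(Function('x')(Function('k')(Add(3, -1), 9)), 91507), -1) = Pow(Add(16, 91507), -1) = Pow(91523, -1) = Rational(1, 91523)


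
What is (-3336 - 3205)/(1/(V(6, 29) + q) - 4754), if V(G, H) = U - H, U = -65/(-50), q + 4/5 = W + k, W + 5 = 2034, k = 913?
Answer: 38114407/27701556 ≈ 1.3759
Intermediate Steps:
W = 2029 (W = -5 + 2034 = 2029)
q = 14706/5 (q = -⅘ + (2029 + 913) = -⅘ + 2942 = 14706/5 ≈ 2941.2)
U = 13/10 (U = -65*(-1/50) = 13/10 ≈ 1.3000)
V(G, H) = 13/10 - H
(-3336 - 3205)/(1/(V(6, 29) + q) - 4754) = (-3336 - 3205)/(1/((13/10 - 1*29) + 14706/5) - 4754) = -6541/(1/((13/10 - 29) + 14706/5) - 4754) = -6541/(1/(-277/10 + 14706/5) - 4754) = -6541/(1/(5827/2) - 4754) = -6541/(2/5827 - 4754) = -6541/(-27701556/5827) = -6541*(-5827/27701556) = 38114407/27701556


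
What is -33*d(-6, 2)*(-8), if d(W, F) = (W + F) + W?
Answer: -2640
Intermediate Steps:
d(W, F) = F + 2*W (d(W, F) = (F + W) + W = F + 2*W)
-33*d(-6, 2)*(-8) = -33*(2 + 2*(-6))*(-8) = -33*(2 - 12)*(-8) = -33*(-10)*(-8) = 330*(-8) = -2640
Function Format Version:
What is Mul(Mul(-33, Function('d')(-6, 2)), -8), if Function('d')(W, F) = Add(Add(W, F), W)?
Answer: -2640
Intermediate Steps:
Function('d')(W, F) = Add(F, Mul(2, W)) (Function('d')(W, F) = Add(Add(F, W), W) = Add(F, Mul(2, W)))
Mul(Mul(-33, Function('d')(-6, 2)), -8) = Mul(Mul(-33, Add(2, Mul(2, -6))), -8) = Mul(Mul(-33, Add(2, -12)), -8) = Mul(Mul(-33, -10), -8) = Mul(330, -8) = -2640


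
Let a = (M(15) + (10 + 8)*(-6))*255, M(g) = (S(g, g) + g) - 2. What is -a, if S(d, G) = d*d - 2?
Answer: -32640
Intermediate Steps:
S(d, G) = -2 + d² (S(d, G) = d² - 2 = -2 + d²)
M(g) = -4 + g + g² (M(g) = ((-2 + g²) + g) - 2 = (-2 + g + g²) - 2 = -4 + g + g²)
a = 32640 (a = ((-4 + 15 + 15²) + (10 + 8)*(-6))*255 = ((-4 + 15 + 225) + 18*(-6))*255 = (236 - 108)*255 = 128*255 = 32640)
-a = -1*32640 = -32640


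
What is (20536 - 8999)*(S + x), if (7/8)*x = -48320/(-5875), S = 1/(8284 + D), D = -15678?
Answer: 6594972642511/60815650 ≈ 1.0844e+5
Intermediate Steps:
S = -1/7394 (S = 1/(8284 - 15678) = 1/(-7394) = -1/7394 ≈ -0.00013524)
x = 77312/8225 (x = 8*(-48320/(-5875))/7 = 8*(-48320*(-1/5875))/7 = (8/7)*(9664/1175) = 77312/8225 ≈ 9.3996)
(20536 - 8999)*(S + x) = (20536 - 8999)*(-1/7394 + 77312/8225) = 11537*(571636703/60815650) = 6594972642511/60815650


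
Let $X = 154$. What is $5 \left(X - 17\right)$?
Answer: $685$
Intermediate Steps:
$5 \left(X - 17\right) = 5 \left(154 - 17\right) = 5 \cdot 137 = 685$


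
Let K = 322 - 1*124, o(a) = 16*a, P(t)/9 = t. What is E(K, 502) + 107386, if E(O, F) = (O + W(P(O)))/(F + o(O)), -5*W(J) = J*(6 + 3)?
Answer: 985259026/9175 ≈ 1.0739e+5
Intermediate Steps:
P(t) = 9*t
W(J) = -9*J/5 (W(J) = -J*(6 + 3)/5 = -J*9/5 = -9*J/5)
K = 198 (K = 322 - 124 = 198)
E(O, F) = -76*O/(5*(F + 16*O)) (E(O, F) = (O - 81*O/5)/(F + 16*O) = (-76*O/5)/(F + 16*O) = -76*O/(5*(F + 16*O)))
E(K, 502) + 107386 = -76*198/(5*502 + 80*198) + 107386 = -76*198/(2510 + 15840) + 107386 = -76*198/18350 + 107386 = -76*198*1/18350 + 107386 = -7524/9175 + 107386 = 985259026/9175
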